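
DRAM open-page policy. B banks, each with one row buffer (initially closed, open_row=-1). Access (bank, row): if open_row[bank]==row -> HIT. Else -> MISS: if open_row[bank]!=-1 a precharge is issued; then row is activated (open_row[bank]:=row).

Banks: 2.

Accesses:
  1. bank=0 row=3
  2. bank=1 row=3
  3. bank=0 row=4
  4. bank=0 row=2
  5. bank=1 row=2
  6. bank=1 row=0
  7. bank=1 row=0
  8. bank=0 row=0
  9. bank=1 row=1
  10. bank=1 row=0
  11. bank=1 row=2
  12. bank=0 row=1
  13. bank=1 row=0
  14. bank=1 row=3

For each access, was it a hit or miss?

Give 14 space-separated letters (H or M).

Acc 1: bank0 row3 -> MISS (open row3); precharges=0
Acc 2: bank1 row3 -> MISS (open row3); precharges=0
Acc 3: bank0 row4 -> MISS (open row4); precharges=1
Acc 4: bank0 row2 -> MISS (open row2); precharges=2
Acc 5: bank1 row2 -> MISS (open row2); precharges=3
Acc 6: bank1 row0 -> MISS (open row0); precharges=4
Acc 7: bank1 row0 -> HIT
Acc 8: bank0 row0 -> MISS (open row0); precharges=5
Acc 9: bank1 row1 -> MISS (open row1); precharges=6
Acc 10: bank1 row0 -> MISS (open row0); precharges=7
Acc 11: bank1 row2 -> MISS (open row2); precharges=8
Acc 12: bank0 row1 -> MISS (open row1); precharges=9
Acc 13: bank1 row0 -> MISS (open row0); precharges=10
Acc 14: bank1 row3 -> MISS (open row3); precharges=11

Answer: M M M M M M H M M M M M M M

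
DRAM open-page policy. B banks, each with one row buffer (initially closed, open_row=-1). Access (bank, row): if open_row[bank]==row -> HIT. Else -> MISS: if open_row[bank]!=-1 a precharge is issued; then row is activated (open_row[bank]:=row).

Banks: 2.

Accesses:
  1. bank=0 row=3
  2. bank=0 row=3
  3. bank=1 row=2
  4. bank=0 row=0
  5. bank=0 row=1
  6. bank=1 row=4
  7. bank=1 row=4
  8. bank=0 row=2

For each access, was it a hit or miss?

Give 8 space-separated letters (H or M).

Answer: M H M M M M H M

Derivation:
Acc 1: bank0 row3 -> MISS (open row3); precharges=0
Acc 2: bank0 row3 -> HIT
Acc 3: bank1 row2 -> MISS (open row2); precharges=0
Acc 4: bank0 row0 -> MISS (open row0); precharges=1
Acc 5: bank0 row1 -> MISS (open row1); precharges=2
Acc 6: bank1 row4 -> MISS (open row4); precharges=3
Acc 7: bank1 row4 -> HIT
Acc 8: bank0 row2 -> MISS (open row2); precharges=4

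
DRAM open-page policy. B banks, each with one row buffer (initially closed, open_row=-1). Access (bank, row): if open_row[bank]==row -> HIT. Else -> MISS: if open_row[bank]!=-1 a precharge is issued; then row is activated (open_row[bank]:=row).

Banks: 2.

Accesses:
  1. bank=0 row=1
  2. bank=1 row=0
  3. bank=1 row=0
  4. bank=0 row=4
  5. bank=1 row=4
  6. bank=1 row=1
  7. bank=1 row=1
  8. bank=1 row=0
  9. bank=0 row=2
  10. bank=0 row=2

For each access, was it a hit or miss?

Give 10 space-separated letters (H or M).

Answer: M M H M M M H M M H

Derivation:
Acc 1: bank0 row1 -> MISS (open row1); precharges=0
Acc 2: bank1 row0 -> MISS (open row0); precharges=0
Acc 3: bank1 row0 -> HIT
Acc 4: bank0 row4 -> MISS (open row4); precharges=1
Acc 5: bank1 row4 -> MISS (open row4); precharges=2
Acc 6: bank1 row1 -> MISS (open row1); precharges=3
Acc 7: bank1 row1 -> HIT
Acc 8: bank1 row0 -> MISS (open row0); precharges=4
Acc 9: bank0 row2 -> MISS (open row2); precharges=5
Acc 10: bank0 row2 -> HIT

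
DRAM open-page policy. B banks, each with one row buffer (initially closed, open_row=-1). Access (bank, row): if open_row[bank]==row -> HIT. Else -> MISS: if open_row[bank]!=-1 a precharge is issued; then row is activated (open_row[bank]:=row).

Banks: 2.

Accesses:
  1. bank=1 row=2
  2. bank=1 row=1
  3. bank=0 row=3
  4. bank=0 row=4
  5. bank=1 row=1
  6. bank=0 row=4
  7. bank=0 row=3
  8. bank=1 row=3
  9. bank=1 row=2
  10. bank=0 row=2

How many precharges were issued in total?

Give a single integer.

Acc 1: bank1 row2 -> MISS (open row2); precharges=0
Acc 2: bank1 row1 -> MISS (open row1); precharges=1
Acc 3: bank0 row3 -> MISS (open row3); precharges=1
Acc 4: bank0 row4 -> MISS (open row4); precharges=2
Acc 5: bank1 row1 -> HIT
Acc 6: bank0 row4 -> HIT
Acc 7: bank0 row3 -> MISS (open row3); precharges=3
Acc 8: bank1 row3 -> MISS (open row3); precharges=4
Acc 9: bank1 row2 -> MISS (open row2); precharges=5
Acc 10: bank0 row2 -> MISS (open row2); precharges=6

Answer: 6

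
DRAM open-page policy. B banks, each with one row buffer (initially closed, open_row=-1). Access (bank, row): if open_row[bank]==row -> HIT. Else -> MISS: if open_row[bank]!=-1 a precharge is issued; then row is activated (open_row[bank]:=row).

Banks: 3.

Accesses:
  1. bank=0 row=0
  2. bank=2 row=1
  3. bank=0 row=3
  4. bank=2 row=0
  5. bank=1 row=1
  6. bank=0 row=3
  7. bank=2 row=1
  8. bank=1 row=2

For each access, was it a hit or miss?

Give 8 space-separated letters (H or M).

Answer: M M M M M H M M

Derivation:
Acc 1: bank0 row0 -> MISS (open row0); precharges=0
Acc 2: bank2 row1 -> MISS (open row1); precharges=0
Acc 3: bank0 row3 -> MISS (open row3); precharges=1
Acc 4: bank2 row0 -> MISS (open row0); precharges=2
Acc 5: bank1 row1 -> MISS (open row1); precharges=2
Acc 6: bank0 row3 -> HIT
Acc 7: bank2 row1 -> MISS (open row1); precharges=3
Acc 8: bank1 row2 -> MISS (open row2); precharges=4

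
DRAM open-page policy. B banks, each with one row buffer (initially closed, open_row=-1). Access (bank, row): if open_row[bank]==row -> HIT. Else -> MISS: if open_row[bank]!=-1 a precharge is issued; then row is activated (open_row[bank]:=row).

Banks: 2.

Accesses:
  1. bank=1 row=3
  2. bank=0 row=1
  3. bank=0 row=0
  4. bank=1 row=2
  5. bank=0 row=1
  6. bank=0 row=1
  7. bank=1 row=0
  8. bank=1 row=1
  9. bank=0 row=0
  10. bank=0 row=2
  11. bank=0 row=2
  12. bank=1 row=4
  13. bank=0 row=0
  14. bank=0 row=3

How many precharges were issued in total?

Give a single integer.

Answer: 10

Derivation:
Acc 1: bank1 row3 -> MISS (open row3); precharges=0
Acc 2: bank0 row1 -> MISS (open row1); precharges=0
Acc 3: bank0 row0 -> MISS (open row0); precharges=1
Acc 4: bank1 row2 -> MISS (open row2); precharges=2
Acc 5: bank0 row1 -> MISS (open row1); precharges=3
Acc 6: bank0 row1 -> HIT
Acc 7: bank1 row0 -> MISS (open row0); precharges=4
Acc 8: bank1 row1 -> MISS (open row1); precharges=5
Acc 9: bank0 row0 -> MISS (open row0); precharges=6
Acc 10: bank0 row2 -> MISS (open row2); precharges=7
Acc 11: bank0 row2 -> HIT
Acc 12: bank1 row4 -> MISS (open row4); precharges=8
Acc 13: bank0 row0 -> MISS (open row0); precharges=9
Acc 14: bank0 row3 -> MISS (open row3); precharges=10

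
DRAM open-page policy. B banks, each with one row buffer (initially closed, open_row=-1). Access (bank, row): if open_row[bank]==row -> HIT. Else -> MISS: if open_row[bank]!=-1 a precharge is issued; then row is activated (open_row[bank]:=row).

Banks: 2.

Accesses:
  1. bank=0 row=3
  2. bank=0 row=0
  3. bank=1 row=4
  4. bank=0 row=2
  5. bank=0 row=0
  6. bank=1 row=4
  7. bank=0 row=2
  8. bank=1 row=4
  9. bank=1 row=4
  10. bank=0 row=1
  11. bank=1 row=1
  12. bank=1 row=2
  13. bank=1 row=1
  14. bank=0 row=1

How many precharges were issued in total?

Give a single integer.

Answer: 8

Derivation:
Acc 1: bank0 row3 -> MISS (open row3); precharges=0
Acc 2: bank0 row0 -> MISS (open row0); precharges=1
Acc 3: bank1 row4 -> MISS (open row4); precharges=1
Acc 4: bank0 row2 -> MISS (open row2); precharges=2
Acc 5: bank0 row0 -> MISS (open row0); precharges=3
Acc 6: bank1 row4 -> HIT
Acc 7: bank0 row2 -> MISS (open row2); precharges=4
Acc 8: bank1 row4 -> HIT
Acc 9: bank1 row4 -> HIT
Acc 10: bank0 row1 -> MISS (open row1); precharges=5
Acc 11: bank1 row1 -> MISS (open row1); precharges=6
Acc 12: bank1 row2 -> MISS (open row2); precharges=7
Acc 13: bank1 row1 -> MISS (open row1); precharges=8
Acc 14: bank0 row1 -> HIT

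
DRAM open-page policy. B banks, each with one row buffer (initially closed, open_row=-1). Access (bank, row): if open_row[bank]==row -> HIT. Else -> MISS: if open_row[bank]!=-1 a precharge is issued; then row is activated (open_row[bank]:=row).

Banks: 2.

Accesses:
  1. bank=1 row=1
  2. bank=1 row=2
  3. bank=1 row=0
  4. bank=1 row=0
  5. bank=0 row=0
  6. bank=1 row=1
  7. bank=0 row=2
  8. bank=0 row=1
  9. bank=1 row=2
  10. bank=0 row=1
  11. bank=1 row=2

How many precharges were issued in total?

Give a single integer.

Answer: 6

Derivation:
Acc 1: bank1 row1 -> MISS (open row1); precharges=0
Acc 2: bank1 row2 -> MISS (open row2); precharges=1
Acc 3: bank1 row0 -> MISS (open row0); precharges=2
Acc 4: bank1 row0 -> HIT
Acc 5: bank0 row0 -> MISS (open row0); precharges=2
Acc 6: bank1 row1 -> MISS (open row1); precharges=3
Acc 7: bank0 row2 -> MISS (open row2); precharges=4
Acc 8: bank0 row1 -> MISS (open row1); precharges=5
Acc 9: bank1 row2 -> MISS (open row2); precharges=6
Acc 10: bank0 row1 -> HIT
Acc 11: bank1 row2 -> HIT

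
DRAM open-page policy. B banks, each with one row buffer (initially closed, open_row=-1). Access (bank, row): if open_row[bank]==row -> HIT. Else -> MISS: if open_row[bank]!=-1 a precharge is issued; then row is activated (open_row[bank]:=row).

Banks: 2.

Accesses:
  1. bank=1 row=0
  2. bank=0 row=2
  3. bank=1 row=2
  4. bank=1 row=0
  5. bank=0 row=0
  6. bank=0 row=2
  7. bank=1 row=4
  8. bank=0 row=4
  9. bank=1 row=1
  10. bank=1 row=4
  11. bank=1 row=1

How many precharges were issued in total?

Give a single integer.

Answer: 9

Derivation:
Acc 1: bank1 row0 -> MISS (open row0); precharges=0
Acc 2: bank0 row2 -> MISS (open row2); precharges=0
Acc 3: bank1 row2 -> MISS (open row2); precharges=1
Acc 4: bank1 row0 -> MISS (open row0); precharges=2
Acc 5: bank0 row0 -> MISS (open row0); precharges=3
Acc 6: bank0 row2 -> MISS (open row2); precharges=4
Acc 7: bank1 row4 -> MISS (open row4); precharges=5
Acc 8: bank0 row4 -> MISS (open row4); precharges=6
Acc 9: bank1 row1 -> MISS (open row1); precharges=7
Acc 10: bank1 row4 -> MISS (open row4); precharges=8
Acc 11: bank1 row1 -> MISS (open row1); precharges=9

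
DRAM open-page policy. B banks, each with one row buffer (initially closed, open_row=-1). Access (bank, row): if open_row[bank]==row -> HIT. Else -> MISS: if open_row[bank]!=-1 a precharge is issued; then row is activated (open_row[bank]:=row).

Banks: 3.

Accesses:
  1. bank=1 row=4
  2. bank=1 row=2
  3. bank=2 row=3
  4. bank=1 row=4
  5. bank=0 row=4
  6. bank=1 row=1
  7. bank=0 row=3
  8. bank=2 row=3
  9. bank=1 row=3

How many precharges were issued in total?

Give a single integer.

Answer: 5

Derivation:
Acc 1: bank1 row4 -> MISS (open row4); precharges=0
Acc 2: bank1 row2 -> MISS (open row2); precharges=1
Acc 3: bank2 row3 -> MISS (open row3); precharges=1
Acc 4: bank1 row4 -> MISS (open row4); precharges=2
Acc 5: bank0 row4 -> MISS (open row4); precharges=2
Acc 6: bank1 row1 -> MISS (open row1); precharges=3
Acc 7: bank0 row3 -> MISS (open row3); precharges=4
Acc 8: bank2 row3 -> HIT
Acc 9: bank1 row3 -> MISS (open row3); precharges=5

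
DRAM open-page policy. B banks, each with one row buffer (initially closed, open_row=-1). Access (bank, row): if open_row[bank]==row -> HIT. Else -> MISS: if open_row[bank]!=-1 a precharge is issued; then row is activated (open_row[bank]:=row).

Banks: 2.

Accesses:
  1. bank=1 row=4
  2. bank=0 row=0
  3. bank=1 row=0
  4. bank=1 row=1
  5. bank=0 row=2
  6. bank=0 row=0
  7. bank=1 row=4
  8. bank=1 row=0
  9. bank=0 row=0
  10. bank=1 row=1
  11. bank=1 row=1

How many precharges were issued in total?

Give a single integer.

Acc 1: bank1 row4 -> MISS (open row4); precharges=0
Acc 2: bank0 row0 -> MISS (open row0); precharges=0
Acc 3: bank1 row0 -> MISS (open row0); precharges=1
Acc 4: bank1 row1 -> MISS (open row1); precharges=2
Acc 5: bank0 row2 -> MISS (open row2); precharges=3
Acc 6: bank0 row0 -> MISS (open row0); precharges=4
Acc 7: bank1 row4 -> MISS (open row4); precharges=5
Acc 8: bank1 row0 -> MISS (open row0); precharges=6
Acc 9: bank0 row0 -> HIT
Acc 10: bank1 row1 -> MISS (open row1); precharges=7
Acc 11: bank1 row1 -> HIT

Answer: 7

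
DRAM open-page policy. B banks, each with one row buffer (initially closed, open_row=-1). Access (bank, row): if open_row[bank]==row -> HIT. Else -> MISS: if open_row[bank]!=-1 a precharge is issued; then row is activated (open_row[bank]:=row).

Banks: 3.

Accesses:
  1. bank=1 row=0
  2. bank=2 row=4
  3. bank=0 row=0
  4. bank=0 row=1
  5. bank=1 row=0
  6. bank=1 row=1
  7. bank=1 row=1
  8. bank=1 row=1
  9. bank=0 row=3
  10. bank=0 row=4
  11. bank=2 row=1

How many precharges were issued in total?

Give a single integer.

Answer: 5

Derivation:
Acc 1: bank1 row0 -> MISS (open row0); precharges=0
Acc 2: bank2 row4 -> MISS (open row4); precharges=0
Acc 3: bank0 row0 -> MISS (open row0); precharges=0
Acc 4: bank0 row1 -> MISS (open row1); precharges=1
Acc 5: bank1 row0 -> HIT
Acc 6: bank1 row1 -> MISS (open row1); precharges=2
Acc 7: bank1 row1 -> HIT
Acc 8: bank1 row1 -> HIT
Acc 9: bank0 row3 -> MISS (open row3); precharges=3
Acc 10: bank0 row4 -> MISS (open row4); precharges=4
Acc 11: bank2 row1 -> MISS (open row1); precharges=5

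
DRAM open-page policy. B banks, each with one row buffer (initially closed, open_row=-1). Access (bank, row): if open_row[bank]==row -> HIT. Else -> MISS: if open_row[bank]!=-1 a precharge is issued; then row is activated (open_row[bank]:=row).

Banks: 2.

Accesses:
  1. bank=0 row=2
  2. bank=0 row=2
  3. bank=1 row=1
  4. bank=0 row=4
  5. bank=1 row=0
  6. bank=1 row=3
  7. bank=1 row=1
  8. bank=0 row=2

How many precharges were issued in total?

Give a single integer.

Acc 1: bank0 row2 -> MISS (open row2); precharges=0
Acc 2: bank0 row2 -> HIT
Acc 3: bank1 row1 -> MISS (open row1); precharges=0
Acc 4: bank0 row4 -> MISS (open row4); precharges=1
Acc 5: bank1 row0 -> MISS (open row0); precharges=2
Acc 6: bank1 row3 -> MISS (open row3); precharges=3
Acc 7: bank1 row1 -> MISS (open row1); precharges=4
Acc 8: bank0 row2 -> MISS (open row2); precharges=5

Answer: 5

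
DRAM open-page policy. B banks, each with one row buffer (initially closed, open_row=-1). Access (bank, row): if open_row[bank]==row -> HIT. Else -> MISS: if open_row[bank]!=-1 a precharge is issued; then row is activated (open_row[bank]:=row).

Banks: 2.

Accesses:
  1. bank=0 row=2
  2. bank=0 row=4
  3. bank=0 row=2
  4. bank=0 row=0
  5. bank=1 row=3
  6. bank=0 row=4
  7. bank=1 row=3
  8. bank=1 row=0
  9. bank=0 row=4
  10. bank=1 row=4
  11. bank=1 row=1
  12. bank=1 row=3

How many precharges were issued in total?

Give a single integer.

Answer: 8

Derivation:
Acc 1: bank0 row2 -> MISS (open row2); precharges=0
Acc 2: bank0 row4 -> MISS (open row4); precharges=1
Acc 3: bank0 row2 -> MISS (open row2); precharges=2
Acc 4: bank0 row0 -> MISS (open row0); precharges=3
Acc 5: bank1 row3 -> MISS (open row3); precharges=3
Acc 6: bank0 row4 -> MISS (open row4); precharges=4
Acc 7: bank1 row3 -> HIT
Acc 8: bank1 row0 -> MISS (open row0); precharges=5
Acc 9: bank0 row4 -> HIT
Acc 10: bank1 row4 -> MISS (open row4); precharges=6
Acc 11: bank1 row1 -> MISS (open row1); precharges=7
Acc 12: bank1 row3 -> MISS (open row3); precharges=8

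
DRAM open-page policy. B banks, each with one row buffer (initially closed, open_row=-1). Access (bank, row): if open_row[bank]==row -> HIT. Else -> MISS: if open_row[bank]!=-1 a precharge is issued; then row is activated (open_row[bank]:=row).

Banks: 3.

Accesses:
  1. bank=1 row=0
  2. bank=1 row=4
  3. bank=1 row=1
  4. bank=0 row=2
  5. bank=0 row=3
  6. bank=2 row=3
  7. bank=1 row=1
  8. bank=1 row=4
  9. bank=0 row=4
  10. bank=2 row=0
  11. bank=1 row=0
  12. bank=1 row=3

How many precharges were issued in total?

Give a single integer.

Answer: 8

Derivation:
Acc 1: bank1 row0 -> MISS (open row0); precharges=0
Acc 2: bank1 row4 -> MISS (open row4); precharges=1
Acc 3: bank1 row1 -> MISS (open row1); precharges=2
Acc 4: bank0 row2 -> MISS (open row2); precharges=2
Acc 5: bank0 row3 -> MISS (open row3); precharges=3
Acc 6: bank2 row3 -> MISS (open row3); precharges=3
Acc 7: bank1 row1 -> HIT
Acc 8: bank1 row4 -> MISS (open row4); precharges=4
Acc 9: bank0 row4 -> MISS (open row4); precharges=5
Acc 10: bank2 row0 -> MISS (open row0); precharges=6
Acc 11: bank1 row0 -> MISS (open row0); precharges=7
Acc 12: bank1 row3 -> MISS (open row3); precharges=8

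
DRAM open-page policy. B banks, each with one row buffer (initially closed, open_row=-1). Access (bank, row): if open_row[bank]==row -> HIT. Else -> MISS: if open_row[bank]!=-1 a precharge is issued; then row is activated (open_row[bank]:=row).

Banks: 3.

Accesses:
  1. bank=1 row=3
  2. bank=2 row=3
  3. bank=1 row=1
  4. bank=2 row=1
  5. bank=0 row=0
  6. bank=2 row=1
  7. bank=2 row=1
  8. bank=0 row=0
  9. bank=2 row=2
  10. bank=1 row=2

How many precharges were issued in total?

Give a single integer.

Acc 1: bank1 row3 -> MISS (open row3); precharges=0
Acc 2: bank2 row3 -> MISS (open row3); precharges=0
Acc 3: bank1 row1 -> MISS (open row1); precharges=1
Acc 4: bank2 row1 -> MISS (open row1); precharges=2
Acc 5: bank0 row0 -> MISS (open row0); precharges=2
Acc 6: bank2 row1 -> HIT
Acc 7: bank2 row1 -> HIT
Acc 8: bank0 row0 -> HIT
Acc 9: bank2 row2 -> MISS (open row2); precharges=3
Acc 10: bank1 row2 -> MISS (open row2); precharges=4

Answer: 4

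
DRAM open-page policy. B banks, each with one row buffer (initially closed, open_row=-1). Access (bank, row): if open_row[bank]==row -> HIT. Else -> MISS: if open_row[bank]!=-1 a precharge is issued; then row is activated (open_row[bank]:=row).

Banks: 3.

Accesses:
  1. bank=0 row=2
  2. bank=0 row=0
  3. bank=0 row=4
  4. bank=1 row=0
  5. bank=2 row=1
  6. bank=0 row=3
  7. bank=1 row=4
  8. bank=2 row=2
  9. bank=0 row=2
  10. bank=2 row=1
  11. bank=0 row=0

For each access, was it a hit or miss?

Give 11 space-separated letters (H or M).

Answer: M M M M M M M M M M M

Derivation:
Acc 1: bank0 row2 -> MISS (open row2); precharges=0
Acc 2: bank0 row0 -> MISS (open row0); precharges=1
Acc 3: bank0 row4 -> MISS (open row4); precharges=2
Acc 4: bank1 row0 -> MISS (open row0); precharges=2
Acc 5: bank2 row1 -> MISS (open row1); precharges=2
Acc 6: bank0 row3 -> MISS (open row3); precharges=3
Acc 7: bank1 row4 -> MISS (open row4); precharges=4
Acc 8: bank2 row2 -> MISS (open row2); precharges=5
Acc 9: bank0 row2 -> MISS (open row2); precharges=6
Acc 10: bank2 row1 -> MISS (open row1); precharges=7
Acc 11: bank0 row0 -> MISS (open row0); precharges=8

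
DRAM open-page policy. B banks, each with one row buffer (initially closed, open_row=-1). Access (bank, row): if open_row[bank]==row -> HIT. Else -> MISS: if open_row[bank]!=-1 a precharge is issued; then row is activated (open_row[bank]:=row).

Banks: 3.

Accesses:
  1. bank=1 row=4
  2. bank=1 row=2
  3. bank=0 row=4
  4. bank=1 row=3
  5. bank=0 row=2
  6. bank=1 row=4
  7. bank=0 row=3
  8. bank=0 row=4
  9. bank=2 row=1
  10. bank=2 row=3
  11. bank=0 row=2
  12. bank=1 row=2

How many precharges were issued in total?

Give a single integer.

Answer: 9

Derivation:
Acc 1: bank1 row4 -> MISS (open row4); precharges=0
Acc 2: bank1 row2 -> MISS (open row2); precharges=1
Acc 3: bank0 row4 -> MISS (open row4); precharges=1
Acc 4: bank1 row3 -> MISS (open row3); precharges=2
Acc 5: bank0 row2 -> MISS (open row2); precharges=3
Acc 6: bank1 row4 -> MISS (open row4); precharges=4
Acc 7: bank0 row3 -> MISS (open row3); precharges=5
Acc 8: bank0 row4 -> MISS (open row4); precharges=6
Acc 9: bank2 row1 -> MISS (open row1); precharges=6
Acc 10: bank2 row3 -> MISS (open row3); precharges=7
Acc 11: bank0 row2 -> MISS (open row2); precharges=8
Acc 12: bank1 row2 -> MISS (open row2); precharges=9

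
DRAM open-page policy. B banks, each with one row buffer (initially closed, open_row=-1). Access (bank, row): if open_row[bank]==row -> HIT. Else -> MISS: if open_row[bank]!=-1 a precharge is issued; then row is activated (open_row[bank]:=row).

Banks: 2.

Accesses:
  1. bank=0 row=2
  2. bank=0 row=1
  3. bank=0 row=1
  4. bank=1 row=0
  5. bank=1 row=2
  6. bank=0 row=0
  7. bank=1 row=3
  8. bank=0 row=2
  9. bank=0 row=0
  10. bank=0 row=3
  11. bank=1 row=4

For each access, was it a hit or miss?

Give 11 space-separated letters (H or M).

Acc 1: bank0 row2 -> MISS (open row2); precharges=0
Acc 2: bank0 row1 -> MISS (open row1); precharges=1
Acc 3: bank0 row1 -> HIT
Acc 4: bank1 row0 -> MISS (open row0); precharges=1
Acc 5: bank1 row2 -> MISS (open row2); precharges=2
Acc 6: bank0 row0 -> MISS (open row0); precharges=3
Acc 7: bank1 row3 -> MISS (open row3); precharges=4
Acc 8: bank0 row2 -> MISS (open row2); precharges=5
Acc 9: bank0 row0 -> MISS (open row0); precharges=6
Acc 10: bank0 row3 -> MISS (open row3); precharges=7
Acc 11: bank1 row4 -> MISS (open row4); precharges=8

Answer: M M H M M M M M M M M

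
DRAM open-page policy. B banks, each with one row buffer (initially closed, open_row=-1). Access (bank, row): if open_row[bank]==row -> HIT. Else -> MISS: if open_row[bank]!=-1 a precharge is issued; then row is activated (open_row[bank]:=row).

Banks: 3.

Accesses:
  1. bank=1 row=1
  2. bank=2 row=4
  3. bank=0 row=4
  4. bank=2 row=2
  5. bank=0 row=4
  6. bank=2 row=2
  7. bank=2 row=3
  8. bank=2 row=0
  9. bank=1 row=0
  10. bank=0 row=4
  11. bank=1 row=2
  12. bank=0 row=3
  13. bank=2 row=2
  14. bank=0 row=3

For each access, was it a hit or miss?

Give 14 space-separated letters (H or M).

Answer: M M M M H H M M M H M M M H

Derivation:
Acc 1: bank1 row1 -> MISS (open row1); precharges=0
Acc 2: bank2 row4 -> MISS (open row4); precharges=0
Acc 3: bank0 row4 -> MISS (open row4); precharges=0
Acc 4: bank2 row2 -> MISS (open row2); precharges=1
Acc 5: bank0 row4 -> HIT
Acc 6: bank2 row2 -> HIT
Acc 7: bank2 row3 -> MISS (open row3); precharges=2
Acc 8: bank2 row0 -> MISS (open row0); precharges=3
Acc 9: bank1 row0 -> MISS (open row0); precharges=4
Acc 10: bank0 row4 -> HIT
Acc 11: bank1 row2 -> MISS (open row2); precharges=5
Acc 12: bank0 row3 -> MISS (open row3); precharges=6
Acc 13: bank2 row2 -> MISS (open row2); precharges=7
Acc 14: bank0 row3 -> HIT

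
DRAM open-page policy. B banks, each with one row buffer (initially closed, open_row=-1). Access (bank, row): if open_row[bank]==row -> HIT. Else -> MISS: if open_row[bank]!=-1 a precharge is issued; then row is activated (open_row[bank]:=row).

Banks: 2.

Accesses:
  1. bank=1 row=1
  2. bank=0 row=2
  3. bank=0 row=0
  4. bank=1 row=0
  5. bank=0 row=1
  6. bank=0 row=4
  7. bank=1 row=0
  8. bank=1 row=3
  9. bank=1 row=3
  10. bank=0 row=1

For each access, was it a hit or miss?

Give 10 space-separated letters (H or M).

Answer: M M M M M M H M H M

Derivation:
Acc 1: bank1 row1 -> MISS (open row1); precharges=0
Acc 2: bank0 row2 -> MISS (open row2); precharges=0
Acc 3: bank0 row0 -> MISS (open row0); precharges=1
Acc 4: bank1 row0 -> MISS (open row0); precharges=2
Acc 5: bank0 row1 -> MISS (open row1); precharges=3
Acc 6: bank0 row4 -> MISS (open row4); precharges=4
Acc 7: bank1 row0 -> HIT
Acc 8: bank1 row3 -> MISS (open row3); precharges=5
Acc 9: bank1 row3 -> HIT
Acc 10: bank0 row1 -> MISS (open row1); precharges=6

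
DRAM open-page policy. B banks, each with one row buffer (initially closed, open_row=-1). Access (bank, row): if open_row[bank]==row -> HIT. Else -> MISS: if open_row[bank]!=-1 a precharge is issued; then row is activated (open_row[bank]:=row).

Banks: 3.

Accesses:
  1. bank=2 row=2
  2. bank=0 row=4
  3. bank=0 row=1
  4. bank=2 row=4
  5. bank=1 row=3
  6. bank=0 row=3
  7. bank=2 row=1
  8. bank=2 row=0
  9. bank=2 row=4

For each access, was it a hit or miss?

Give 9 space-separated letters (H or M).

Answer: M M M M M M M M M

Derivation:
Acc 1: bank2 row2 -> MISS (open row2); precharges=0
Acc 2: bank0 row4 -> MISS (open row4); precharges=0
Acc 3: bank0 row1 -> MISS (open row1); precharges=1
Acc 4: bank2 row4 -> MISS (open row4); precharges=2
Acc 5: bank1 row3 -> MISS (open row3); precharges=2
Acc 6: bank0 row3 -> MISS (open row3); precharges=3
Acc 7: bank2 row1 -> MISS (open row1); precharges=4
Acc 8: bank2 row0 -> MISS (open row0); precharges=5
Acc 9: bank2 row4 -> MISS (open row4); precharges=6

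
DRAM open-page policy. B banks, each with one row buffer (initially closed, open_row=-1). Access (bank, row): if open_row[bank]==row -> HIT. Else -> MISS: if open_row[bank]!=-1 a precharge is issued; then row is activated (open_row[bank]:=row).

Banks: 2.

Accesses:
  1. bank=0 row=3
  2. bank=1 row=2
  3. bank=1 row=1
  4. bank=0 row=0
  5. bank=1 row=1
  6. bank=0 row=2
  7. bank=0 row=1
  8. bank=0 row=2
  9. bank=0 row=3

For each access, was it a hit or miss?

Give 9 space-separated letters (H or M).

Acc 1: bank0 row3 -> MISS (open row3); precharges=0
Acc 2: bank1 row2 -> MISS (open row2); precharges=0
Acc 3: bank1 row1 -> MISS (open row1); precharges=1
Acc 4: bank0 row0 -> MISS (open row0); precharges=2
Acc 5: bank1 row1 -> HIT
Acc 6: bank0 row2 -> MISS (open row2); precharges=3
Acc 7: bank0 row1 -> MISS (open row1); precharges=4
Acc 8: bank0 row2 -> MISS (open row2); precharges=5
Acc 9: bank0 row3 -> MISS (open row3); precharges=6

Answer: M M M M H M M M M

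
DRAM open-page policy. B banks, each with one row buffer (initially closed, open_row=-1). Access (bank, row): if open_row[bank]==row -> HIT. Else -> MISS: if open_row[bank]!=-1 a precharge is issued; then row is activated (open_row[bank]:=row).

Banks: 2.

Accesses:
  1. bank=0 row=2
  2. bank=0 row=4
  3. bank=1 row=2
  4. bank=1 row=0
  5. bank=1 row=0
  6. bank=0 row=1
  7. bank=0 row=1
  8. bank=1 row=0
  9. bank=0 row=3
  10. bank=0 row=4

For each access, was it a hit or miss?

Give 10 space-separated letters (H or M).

Answer: M M M M H M H H M M

Derivation:
Acc 1: bank0 row2 -> MISS (open row2); precharges=0
Acc 2: bank0 row4 -> MISS (open row4); precharges=1
Acc 3: bank1 row2 -> MISS (open row2); precharges=1
Acc 4: bank1 row0 -> MISS (open row0); precharges=2
Acc 5: bank1 row0 -> HIT
Acc 6: bank0 row1 -> MISS (open row1); precharges=3
Acc 7: bank0 row1 -> HIT
Acc 8: bank1 row0 -> HIT
Acc 9: bank0 row3 -> MISS (open row3); precharges=4
Acc 10: bank0 row4 -> MISS (open row4); precharges=5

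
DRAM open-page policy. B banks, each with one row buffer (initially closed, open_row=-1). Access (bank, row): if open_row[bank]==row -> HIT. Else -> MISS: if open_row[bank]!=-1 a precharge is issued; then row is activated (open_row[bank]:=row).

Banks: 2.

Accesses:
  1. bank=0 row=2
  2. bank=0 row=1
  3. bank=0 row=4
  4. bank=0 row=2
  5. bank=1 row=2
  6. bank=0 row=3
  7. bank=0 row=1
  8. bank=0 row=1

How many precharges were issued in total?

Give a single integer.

Acc 1: bank0 row2 -> MISS (open row2); precharges=0
Acc 2: bank0 row1 -> MISS (open row1); precharges=1
Acc 3: bank0 row4 -> MISS (open row4); precharges=2
Acc 4: bank0 row2 -> MISS (open row2); precharges=3
Acc 5: bank1 row2 -> MISS (open row2); precharges=3
Acc 6: bank0 row3 -> MISS (open row3); precharges=4
Acc 7: bank0 row1 -> MISS (open row1); precharges=5
Acc 8: bank0 row1 -> HIT

Answer: 5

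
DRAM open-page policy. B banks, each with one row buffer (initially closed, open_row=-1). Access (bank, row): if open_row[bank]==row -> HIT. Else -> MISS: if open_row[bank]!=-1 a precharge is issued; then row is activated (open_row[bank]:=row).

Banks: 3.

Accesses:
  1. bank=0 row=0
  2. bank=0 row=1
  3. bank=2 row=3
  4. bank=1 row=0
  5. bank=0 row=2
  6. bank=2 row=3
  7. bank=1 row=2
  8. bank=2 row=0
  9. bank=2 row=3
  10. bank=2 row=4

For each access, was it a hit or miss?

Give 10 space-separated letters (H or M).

Acc 1: bank0 row0 -> MISS (open row0); precharges=0
Acc 2: bank0 row1 -> MISS (open row1); precharges=1
Acc 3: bank2 row3 -> MISS (open row3); precharges=1
Acc 4: bank1 row0 -> MISS (open row0); precharges=1
Acc 5: bank0 row2 -> MISS (open row2); precharges=2
Acc 6: bank2 row3 -> HIT
Acc 7: bank1 row2 -> MISS (open row2); precharges=3
Acc 8: bank2 row0 -> MISS (open row0); precharges=4
Acc 9: bank2 row3 -> MISS (open row3); precharges=5
Acc 10: bank2 row4 -> MISS (open row4); precharges=6

Answer: M M M M M H M M M M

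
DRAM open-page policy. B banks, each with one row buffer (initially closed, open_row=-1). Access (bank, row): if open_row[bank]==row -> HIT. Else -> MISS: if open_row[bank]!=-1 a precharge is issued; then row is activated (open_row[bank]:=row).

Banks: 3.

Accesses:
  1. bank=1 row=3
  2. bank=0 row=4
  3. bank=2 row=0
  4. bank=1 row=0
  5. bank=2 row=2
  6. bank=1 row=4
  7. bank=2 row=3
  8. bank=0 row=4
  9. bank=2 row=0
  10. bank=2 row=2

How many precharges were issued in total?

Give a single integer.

Acc 1: bank1 row3 -> MISS (open row3); precharges=0
Acc 2: bank0 row4 -> MISS (open row4); precharges=0
Acc 3: bank2 row0 -> MISS (open row0); precharges=0
Acc 4: bank1 row0 -> MISS (open row0); precharges=1
Acc 5: bank2 row2 -> MISS (open row2); precharges=2
Acc 6: bank1 row4 -> MISS (open row4); precharges=3
Acc 7: bank2 row3 -> MISS (open row3); precharges=4
Acc 8: bank0 row4 -> HIT
Acc 9: bank2 row0 -> MISS (open row0); precharges=5
Acc 10: bank2 row2 -> MISS (open row2); precharges=6

Answer: 6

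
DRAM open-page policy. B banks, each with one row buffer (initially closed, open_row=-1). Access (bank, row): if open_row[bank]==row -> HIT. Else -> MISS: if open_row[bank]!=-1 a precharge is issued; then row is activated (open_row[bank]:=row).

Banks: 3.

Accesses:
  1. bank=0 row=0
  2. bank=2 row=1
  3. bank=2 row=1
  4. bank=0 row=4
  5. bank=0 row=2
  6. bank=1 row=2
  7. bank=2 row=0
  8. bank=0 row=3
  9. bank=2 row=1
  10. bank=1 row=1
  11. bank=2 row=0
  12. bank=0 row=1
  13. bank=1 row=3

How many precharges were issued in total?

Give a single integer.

Answer: 9

Derivation:
Acc 1: bank0 row0 -> MISS (open row0); precharges=0
Acc 2: bank2 row1 -> MISS (open row1); precharges=0
Acc 3: bank2 row1 -> HIT
Acc 4: bank0 row4 -> MISS (open row4); precharges=1
Acc 5: bank0 row2 -> MISS (open row2); precharges=2
Acc 6: bank1 row2 -> MISS (open row2); precharges=2
Acc 7: bank2 row0 -> MISS (open row0); precharges=3
Acc 8: bank0 row3 -> MISS (open row3); precharges=4
Acc 9: bank2 row1 -> MISS (open row1); precharges=5
Acc 10: bank1 row1 -> MISS (open row1); precharges=6
Acc 11: bank2 row0 -> MISS (open row0); precharges=7
Acc 12: bank0 row1 -> MISS (open row1); precharges=8
Acc 13: bank1 row3 -> MISS (open row3); precharges=9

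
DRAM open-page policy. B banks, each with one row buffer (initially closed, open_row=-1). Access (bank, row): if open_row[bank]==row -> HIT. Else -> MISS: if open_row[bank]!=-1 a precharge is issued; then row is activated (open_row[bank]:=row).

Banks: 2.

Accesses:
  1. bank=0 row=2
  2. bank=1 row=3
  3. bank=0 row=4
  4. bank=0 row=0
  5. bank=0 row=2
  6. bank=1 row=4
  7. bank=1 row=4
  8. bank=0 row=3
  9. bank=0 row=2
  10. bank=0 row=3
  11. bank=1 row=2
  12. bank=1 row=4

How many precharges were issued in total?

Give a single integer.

Answer: 9

Derivation:
Acc 1: bank0 row2 -> MISS (open row2); precharges=0
Acc 2: bank1 row3 -> MISS (open row3); precharges=0
Acc 3: bank0 row4 -> MISS (open row4); precharges=1
Acc 4: bank0 row0 -> MISS (open row0); precharges=2
Acc 5: bank0 row2 -> MISS (open row2); precharges=3
Acc 6: bank1 row4 -> MISS (open row4); precharges=4
Acc 7: bank1 row4 -> HIT
Acc 8: bank0 row3 -> MISS (open row3); precharges=5
Acc 9: bank0 row2 -> MISS (open row2); precharges=6
Acc 10: bank0 row3 -> MISS (open row3); precharges=7
Acc 11: bank1 row2 -> MISS (open row2); precharges=8
Acc 12: bank1 row4 -> MISS (open row4); precharges=9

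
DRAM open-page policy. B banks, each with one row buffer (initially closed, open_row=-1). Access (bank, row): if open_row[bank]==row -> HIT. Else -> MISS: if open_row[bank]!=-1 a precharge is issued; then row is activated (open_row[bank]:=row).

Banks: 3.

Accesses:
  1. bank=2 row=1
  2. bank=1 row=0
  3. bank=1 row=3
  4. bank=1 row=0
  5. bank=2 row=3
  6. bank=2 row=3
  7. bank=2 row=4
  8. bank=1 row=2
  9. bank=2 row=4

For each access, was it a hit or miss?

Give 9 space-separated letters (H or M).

Acc 1: bank2 row1 -> MISS (open row1); precharges=0
Acc 2: bank1 row0 -> MISS (open row0); precharges=0
Acc 3: bank1 row3 -> MISS (open row3); precharges=1
Acc 4: bank1 row0 -> MISS (open row0); precharges=2
Acc 5: bank2 row3 -> MISS (open row3); precharges=3
Acc 6: bank2 row3 -> HIT
Acc 7: bank2 row4 -> MISS (open row4); precharges=4
Acc 8: bank1 row2 -> MISS (open row2); precharges=5
Acc 9: bank2 row4 -> HIT

Answer: M M M M M H M M H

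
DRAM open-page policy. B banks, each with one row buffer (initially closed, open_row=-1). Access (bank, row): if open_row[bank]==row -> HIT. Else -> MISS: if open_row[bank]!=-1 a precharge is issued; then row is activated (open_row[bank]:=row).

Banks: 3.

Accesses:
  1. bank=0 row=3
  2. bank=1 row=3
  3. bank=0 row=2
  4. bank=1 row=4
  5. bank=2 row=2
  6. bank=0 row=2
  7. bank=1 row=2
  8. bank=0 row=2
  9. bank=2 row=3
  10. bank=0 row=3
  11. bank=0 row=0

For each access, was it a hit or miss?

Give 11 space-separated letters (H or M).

Answer: M M M M M H M H M M M

Derivation:
Acc 1: bank0 row3 -> MISS (open row3); precharges=0
Acc 2: bank1 row3 -> MISS (open row3); precharges=0
Acc 3: bank0 row2 -> MISS (open row2); precharges=1
Acc 4: bank1 row4 -> MISS (open row4); precharges=2
Acc 5: bank2 row2 -> MISS (open row2); precharges=2
Acc 6: bank0 row2 -> HIT
Acc 7: bank1 row2 -> MISS (open row2); precharges=3
Acc 8: bank0 row2 -> HIT
Acc 9: bank2 row3 -> MISS (open row3); precharges=4
Acc 10: bank0 row3 -> MISS (open row3); precharges=5
Acc 11: bank0 row0 -> MISS (open row0); precharges=6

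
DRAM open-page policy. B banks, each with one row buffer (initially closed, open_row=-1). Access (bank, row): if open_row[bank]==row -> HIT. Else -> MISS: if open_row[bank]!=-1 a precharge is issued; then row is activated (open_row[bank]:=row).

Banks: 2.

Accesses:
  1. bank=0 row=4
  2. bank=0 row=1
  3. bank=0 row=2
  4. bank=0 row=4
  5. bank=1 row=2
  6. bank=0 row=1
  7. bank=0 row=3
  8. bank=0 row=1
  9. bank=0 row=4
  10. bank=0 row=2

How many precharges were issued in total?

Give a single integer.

Answer: 8

Derivation:
Acc 1: bank0 row4 -> MISS (open row4); precharges=0
Acc 2: bank0 row1 -> MISS (open row1); precharges=1
Acc 3: bank0 row2 -> MISS (open row2); precharges=2
Acc 4: bank0 row4 -> MISS (open row4); precharges=3
Acc 5: bank1 row2 -> MISS (open row2); precharges=3
Acc 6: bank0 row1 -> MISS (open row1); precharges=4
Acc 7: bank0 row3 -> MISS (open row3); precharges=5
Acc 8: bank0 row1 -> MISS (open row1); precharges=6
Acc 9: bank0 row4 -> MISS (open row4); precharges=7
Acc 10: bank0 row2 -> MISS (open row2); precharges=8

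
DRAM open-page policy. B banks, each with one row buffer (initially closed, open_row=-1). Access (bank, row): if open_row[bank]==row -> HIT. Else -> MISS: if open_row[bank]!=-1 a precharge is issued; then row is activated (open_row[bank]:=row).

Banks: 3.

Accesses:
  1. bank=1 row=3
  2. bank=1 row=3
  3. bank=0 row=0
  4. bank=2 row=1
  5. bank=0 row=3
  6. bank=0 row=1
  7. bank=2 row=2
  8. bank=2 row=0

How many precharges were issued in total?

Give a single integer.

Acc 1: bank1 row3 -> MISS (open row3); precharges=0
Acc 2: bank1 row3 -> HIT
Acc 3: bank0 row0 -> MISS (open row0); precharges=0
Acc 4: bank2 row1 -> MISS (open row1); precharges=0
Acc 5: bank0 row3 -> MISS (open row3); precharges=1
Acc 6: bank0 row1 -> MISS (open row1); precharges=2
Acc 7: bank2 row2 -> MISS (open row2); precharges=3
Acc 8: bank2 row0 -> MISS (open row0); precharges=4

Answer: 4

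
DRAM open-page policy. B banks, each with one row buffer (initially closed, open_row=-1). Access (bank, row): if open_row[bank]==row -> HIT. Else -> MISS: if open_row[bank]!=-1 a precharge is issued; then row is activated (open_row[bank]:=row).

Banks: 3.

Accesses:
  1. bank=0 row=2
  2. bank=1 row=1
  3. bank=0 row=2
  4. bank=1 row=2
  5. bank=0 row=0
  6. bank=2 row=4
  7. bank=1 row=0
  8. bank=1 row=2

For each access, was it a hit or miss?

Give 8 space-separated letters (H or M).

Answer: M M H M M M M M

Derivation:
Acc 1: bank0 row2 -> MISS (open row2); precharges=0
Acc 2: bank1 row1 -> MISS (open row1); precharges=0
Acc 3: bank0 row2 -> HIT
Acc 4: bank1 row2 -> MISS (open row2); precharges=1
Acc 5: bank0 row0 -> MISS (open row0); precharges=2
Acc 6: bank2 row4 -> MISS (open row4); precharges=2
Acc 7: bank1 row0 -> MISS (open row0); precharges=3
Acc 8: bank1 row2 -> MISS (open row2); precharges=4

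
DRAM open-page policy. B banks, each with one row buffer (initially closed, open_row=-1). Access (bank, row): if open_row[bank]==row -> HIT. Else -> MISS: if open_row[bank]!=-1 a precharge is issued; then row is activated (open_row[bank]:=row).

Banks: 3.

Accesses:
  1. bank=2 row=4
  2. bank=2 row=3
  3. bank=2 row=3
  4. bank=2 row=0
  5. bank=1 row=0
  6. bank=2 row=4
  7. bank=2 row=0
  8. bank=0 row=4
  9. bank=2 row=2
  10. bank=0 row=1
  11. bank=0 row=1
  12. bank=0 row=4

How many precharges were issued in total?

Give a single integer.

Answer: 7

Derivation:
Acc 1: bank2 row4 -> MISS (open row4); precharges=0
Acc 2: bank2 row3 -> MISS (open row3); precharges=1
Acc 3: bank2 row3 -> HIT
Acc 4: bank2 row0 -> MISS (open row0); precharges=2
Acc 5: bank1 row0 -> MISS (open row0); precharges=2
Acc 6: bank2 row4 -> MISS (open row4); precharges=3
Acc 7: bank2 row0 -> MISS (open row0); precharges=4
Acc 8: bank0 row4 -> MISS (open row4); precharges=4
Acc 9: bank2 row2 -> MISS (open row2); precharges=5
Acc 10: bank0 row1 -> MISS (open row1); precharges=6
Acc 11: bank0 row1 -> HIT
Acc 12: bank0 row4 -> MISS (open row4); precharges=7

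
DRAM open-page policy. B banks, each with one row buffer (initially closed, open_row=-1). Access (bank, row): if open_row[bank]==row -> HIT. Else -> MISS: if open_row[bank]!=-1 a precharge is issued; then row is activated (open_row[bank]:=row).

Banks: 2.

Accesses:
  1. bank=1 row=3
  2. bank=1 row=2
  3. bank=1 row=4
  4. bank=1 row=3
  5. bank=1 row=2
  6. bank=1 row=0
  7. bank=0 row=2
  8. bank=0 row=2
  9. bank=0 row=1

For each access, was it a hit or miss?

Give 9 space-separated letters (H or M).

Acc 1: bank1 row3 -> MISS (open row3); precharges=0
Acc 2: bank1 row2 -> MISS (open row2); precharges=1
Acc 3: bank1 row4 -> MISS (open row4); precharges=2
Acc 4: bank1 row3 -> MISS (open row3); precharges=3
Acc 5: bank1 row2 -> MISS (open row2); precharges=4
Acc 6: bank1 row0 -> MISS (open row0); precharges=5
Acc 7: bank0 row2 -> MISS (open row2); precharges=5
Acc 8: bank0 row2 -> HIT
Acc 9: bank0 row1 -> MISS (open row1); precharges=6

Answer: M M M M M M M H M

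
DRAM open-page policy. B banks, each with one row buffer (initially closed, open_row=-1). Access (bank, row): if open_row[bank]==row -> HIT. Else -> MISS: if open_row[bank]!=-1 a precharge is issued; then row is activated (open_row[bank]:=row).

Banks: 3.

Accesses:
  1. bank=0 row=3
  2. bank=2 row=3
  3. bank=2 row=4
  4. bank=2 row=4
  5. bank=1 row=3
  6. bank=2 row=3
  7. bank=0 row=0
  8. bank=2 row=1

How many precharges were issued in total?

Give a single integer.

Acc 1: bank0 row3 -> MISS (open row3); precharges=0
Acc 2: bank2 row3 -> MISS (open row3); precharges=0
Acc 3: bank2 row4 -> MISS (open row4); precharges=1
Acc 4: bank2 row4 -> HIT
Acc 5: bank1 row3 -> MISS (open row3); precharges=1
Acc 6: bank2 row3 -> MISS (open row3); precharges=2
Acc 7: bank0 row0 -> MISS (open row0); precharges=3
Acc 8: bank2 row1 -> MISS (open row1); precharges=4

Answer: 4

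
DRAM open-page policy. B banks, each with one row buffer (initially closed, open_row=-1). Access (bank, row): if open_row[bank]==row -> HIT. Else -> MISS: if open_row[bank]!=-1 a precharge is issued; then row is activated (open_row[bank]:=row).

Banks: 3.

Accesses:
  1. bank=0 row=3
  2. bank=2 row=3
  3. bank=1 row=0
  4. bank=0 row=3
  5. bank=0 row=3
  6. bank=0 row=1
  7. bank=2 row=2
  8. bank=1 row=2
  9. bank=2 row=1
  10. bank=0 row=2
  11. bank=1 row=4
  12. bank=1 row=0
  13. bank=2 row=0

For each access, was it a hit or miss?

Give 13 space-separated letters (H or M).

Acc 1: bank0 row3 -> MISS (open row3); precharges=0
Acc 2: bank2 row3 -> MISS (open row3); precharges=0
Acc 3: bank1 row0 -> MISS (open row0); precharges=0
Acc 4: bank0 row3 -> HIT
Acc 5: bank0 row3 -> HIT
Acc 6: bank0 row1 -> MISS (open row1); precharges=1
Acc 7: bank2 row2 -> MISS (open row2); precharges=2
Acc 8: bank1 row2 -> MISS (open row2); precharges=3
Acc 9: bank2 row1 -> MISS (open row1); precharges=4
Acc 10: bank0 row2 -> MISS (open row2); precharges=5
Acc 11: bank1 row4 -> MISS (open row4); precharges=6
Acc 12: bank1 row0 -> MISS (open row0); precharges=7
Acc 13: bank2 row0 -> MISS (open row0); precharges=8

Answer: M M M H H M M M M M M M M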